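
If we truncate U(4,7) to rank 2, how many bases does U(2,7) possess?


Truncating U(4,7) to rank 2 gives U(2,7).
Bases of U(2,7) are all 2-element subsets of 7 elements.
Number of bases = C(7,2) = (7 * 6) / (1 * 2) = 21.

21


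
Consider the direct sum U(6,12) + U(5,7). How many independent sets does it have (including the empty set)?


For a direct sum, |I(M1+M2)| = |I(M1)| * |I(M2)|.
|I(U(6,12))| = sum C(12,k) for k=0..6 = 2510.
|I(U(5,7))| = sum C(7,k) for k=0..5 = 120.
Total = 2510 * 120 = 301200.

301200


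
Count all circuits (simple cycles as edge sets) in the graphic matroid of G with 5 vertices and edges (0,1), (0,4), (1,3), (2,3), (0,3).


A circuit in a graphic matroid = edge set of a simple cycle.
G has 5 vertices and 5 edges.
Enumerating all minimal edge subsets forming cycles...
Total circuits found: 1.

1


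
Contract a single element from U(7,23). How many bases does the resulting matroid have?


Contracting e from U(7,23) gives U(6,22).
Bases of U(6,22) = C(22,6) = 74613.

74613


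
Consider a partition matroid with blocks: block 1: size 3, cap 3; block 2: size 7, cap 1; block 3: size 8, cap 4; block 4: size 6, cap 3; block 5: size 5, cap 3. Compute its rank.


Rank of a partition matroid = sum of min(|Si|, ci) for each block.
= min(3,3) + min(7,1) + min(8,4) + min(6,3) + min(5,3)
= 3 + 1 + 4 + 3 + 3
= 14.

14


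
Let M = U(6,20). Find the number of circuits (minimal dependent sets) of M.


In U(6,20), circuits are the (7)-element subsets.
Any set of 7 elements is dependent, and removing any one element gives
an independent set of size 6, so it is a minimal dependent set.
Number of circuits = C(20,7) = 77520.

77520


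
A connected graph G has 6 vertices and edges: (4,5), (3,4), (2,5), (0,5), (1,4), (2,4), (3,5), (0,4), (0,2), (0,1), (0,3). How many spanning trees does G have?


By Kirchhoff's matrix tree theorem, the number of spanning trees equals
the determinant of any cofactor of the Laplacian matrix L.
G has 6 vertices and 11 edges.
Computing the (5 x 5) cofactor determinant gives 180.

180


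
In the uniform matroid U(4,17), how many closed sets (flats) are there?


Flats of U(4,17): every subset of size < 4 is a flat, plus E itself.
Count = C(17,0) + C(17,1) + C(17,2) + C(17,3) + 1
     = 1 + 17 + 136 + 680 + 1
     = 835.

835


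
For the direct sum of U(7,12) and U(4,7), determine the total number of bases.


Bases of a direct sum M1 + M2: |B| = |B(M1)| * |B(M2)|.
|B(U(7,12))| = C(12,7) = 792.
|B(U(4,7))| = C(7,4) = 35.
Total bases = 792 * 35 = 27720.

27720


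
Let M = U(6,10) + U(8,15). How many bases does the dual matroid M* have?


(M1+M2)* = M1* + M2*.
M1* = U(4,10), bases: C(10,4) = 210.
M2* = U(7,15), bases: C(15,7) = 6435.
|B(M*)| = 210 * 6435 = 1351350.

1351350


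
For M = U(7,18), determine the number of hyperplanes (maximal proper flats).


Hyperplanes of U(7,18) are flats of rank 6.
In a uniform matroid, these are exactly the (6)-element subsets.
Count = (18 choose 6) = 18564.

18564


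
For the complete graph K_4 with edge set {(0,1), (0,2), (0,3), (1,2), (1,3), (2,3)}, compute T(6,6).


T(K_4; x,y) = x^3 + 3x^2 + 4xy + 2x + y^3 + 3y^2 + 2y.
Substituting x=6, y=6:
= 216 + 108 + 144 + 12 + 216 + 108 + 12
= 816.

816


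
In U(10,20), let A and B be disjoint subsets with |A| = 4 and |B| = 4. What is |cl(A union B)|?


|A union B| = 4 + 4 = 8 (disjoint).
In U(10,20), cl(S) = S if |S| < 10, else cl(S) = E.
Since 8 < 10, cl(A union B) = A union B.
|cl(A union B)| = 8.

8


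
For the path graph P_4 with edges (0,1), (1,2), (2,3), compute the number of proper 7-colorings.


P(P_4, k) = k * (k-1)^(3).
P(7) = 7 * 6^3 = 7 * 216 = 1512.

1512


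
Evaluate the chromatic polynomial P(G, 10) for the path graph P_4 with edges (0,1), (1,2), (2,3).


P(P_4, k) = k * (k-1)^(3).
P(10) = 10 * 9^3 = 10 * 729 = 7290.

7290


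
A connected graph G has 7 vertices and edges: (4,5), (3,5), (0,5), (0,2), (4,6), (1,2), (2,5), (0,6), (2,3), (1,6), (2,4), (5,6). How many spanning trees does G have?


By Kirchhoff's matrix tree theorem, the number of spanning trees equals
the determinant of any cofactor of the Laplacian matrix L.
G has 7 vertices and 12 edges.
Computing the (6 x 6) cofactor determinant gives 291.

291


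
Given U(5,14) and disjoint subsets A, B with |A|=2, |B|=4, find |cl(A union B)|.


|A union B| = 2 + 4 = 6 (disjoint).
In U(5,14), cl(S) = S if |S| < 5, else cl(S) = E.
Since 6 >= 5, cl(A union B) = E.
|cl(A union B)| = 14.

14


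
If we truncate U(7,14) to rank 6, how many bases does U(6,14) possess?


Truncating U(7,14) to rank 6 gives U(6,14).
Bases of U(6,14) are all 6-element subsets of 14 elements.
Number of bases = C(14,6) = 14! / (6! * 8!) = 3003.

3003


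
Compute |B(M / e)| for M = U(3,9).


Contracting e from U(3,9) gives U(2,8).
Bases of U(2,8) = C(8,2) = (8 * 7) / (1 * 2) = 28.

28


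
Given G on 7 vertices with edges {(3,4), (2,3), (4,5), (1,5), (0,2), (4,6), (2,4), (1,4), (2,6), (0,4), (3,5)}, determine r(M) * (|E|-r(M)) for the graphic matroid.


r(M) = |V| - c = 7 - 1 = 6.
nullity = |E| - r(M) = 11 - 6 = 5.
Product = 6 * 5 = 30.

30


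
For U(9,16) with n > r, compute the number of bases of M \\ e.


Deleting e from U(9,16) gives U(9,15) since n > r.
Bases of U(9,15) = C(15,9) = 15! / (9! * 6!) = 5005.

5005


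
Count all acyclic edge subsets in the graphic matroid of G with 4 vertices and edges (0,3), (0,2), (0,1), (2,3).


An independent set in a graphic matroid is an acyclic edge subset.
G has 4 vertices and 4 edges.
Enumerate all 2^4 = 16 subsets, checking for acyclicity.
Total independent sets = 14.

14


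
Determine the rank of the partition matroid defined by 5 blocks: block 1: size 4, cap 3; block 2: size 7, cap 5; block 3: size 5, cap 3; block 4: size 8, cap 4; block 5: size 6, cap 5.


Rank of a partition matroid = sum of min(|Si|, ci) for each block.
= min(4,3) + min(7,5) + min(5,3) + min(8,4) + min(6,5)
= 3 + 5 + 3 + 4 + 5
= 20.

20


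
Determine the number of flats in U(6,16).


Flats of U(6,16): every subset of size < 6 is a flat, plus E itself.
Count = C(16,0) + C(16,1) + C(16,2) + C(16,3) + C(16,4) + C(16,5) + 1
     = 1 + 16 + 120 + 560 + 1820 + 4368 + 1
     = 6886.

6886


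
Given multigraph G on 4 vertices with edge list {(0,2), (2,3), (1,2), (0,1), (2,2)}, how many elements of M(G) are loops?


In a graphic matroid, a loop is a self-loop edge (u,u) with rank 0.
Examining all 5 edges for self-loops...
Self-loops found: (2,2)
Number of loops = 1.

1


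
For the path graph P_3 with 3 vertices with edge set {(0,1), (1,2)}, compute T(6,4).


A path on 3 vertices is a tree with 2 edges.
T(x,y) = x^(2) for any tree.
T(6,4) = 6^2 = 36.

36


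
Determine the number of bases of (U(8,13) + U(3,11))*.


(M1+M2)* = M1* + M2*.
M1* = U(5,13), bases: C(13,5) = 1287.
M2* = U(8,11), bases: C(11,8) = 165.
|B(M*)| = 1287 * 165 = 212355.

212355


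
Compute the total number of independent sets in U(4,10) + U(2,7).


For a direct sum, |I(M1+M2)| = |I(M1)| * |I(M2)|.
|I(U(4,10))| = sum C(10,k) for k=0..4 = 386.
|I(U(2,7))| = sum C(7,k) for k=0..2 = 29.
Total = 386 * 29 = 11194.

11194


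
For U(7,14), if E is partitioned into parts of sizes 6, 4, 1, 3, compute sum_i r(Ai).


r(Ai) = min(|Ai|, 7) for each part.
Sum = min(6,7) + min(4,7) + min(1,7) + min(3,7)
    = 6 + 4 + 1 + 3
    = 14.

14


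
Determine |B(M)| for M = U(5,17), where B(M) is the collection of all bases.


Bases of U(5,17) are all 5-element subsets of the 17-element ground set.
Number of bases = C(17,5).
(17 choose 5) = 6188.

6188


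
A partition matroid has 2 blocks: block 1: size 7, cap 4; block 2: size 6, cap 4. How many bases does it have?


A basis picks exactly ci elements from block i.
Number of bases = product of C(|Si|, ci).
= C(7,4) * C(6,4)
= 35 * 15
= 525.

525


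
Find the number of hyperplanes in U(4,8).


Hyperplanes of U(4,8) are flats of rank 3.
In a uniform matroid, these are exactly the (3)-element subsets.
Count = C(8,3) = 8! / (3! * 5!) = 56.

56


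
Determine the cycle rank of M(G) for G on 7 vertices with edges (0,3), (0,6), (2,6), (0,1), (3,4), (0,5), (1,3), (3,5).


Cycle rank (nullity) = |E| - r(M) = |E| - (|V| - c).
|E| = 8, |V| = 7, c = 1.
Nullity = 8 - (7 - 1) = 8 - 6 = 2.

2


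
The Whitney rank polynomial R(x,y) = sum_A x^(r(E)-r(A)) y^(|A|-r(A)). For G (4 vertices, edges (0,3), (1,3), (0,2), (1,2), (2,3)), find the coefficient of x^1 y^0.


R(x,y) = sum over A in 2^E of x^(r(E)-r(A)) * y^(|A|-r(A)).
G has 4 vertices, 5 edges. r(E) = 3.
Enumerate all 2^5 = 32 subsets.
Count subsets with r(E)-r(A)=1 and |A|-r(A)=0: 10.

10


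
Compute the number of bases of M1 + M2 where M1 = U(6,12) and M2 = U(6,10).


Bases of a direct sum M1 + M2: |B| = |B(M1)| * |B(M2)|.
|B(U(6,12))| = C(12,6) = 924.
|B(U(6,10))| = C(10,6) = 210.
Total bases = 924 * 210 = 194040.

194040


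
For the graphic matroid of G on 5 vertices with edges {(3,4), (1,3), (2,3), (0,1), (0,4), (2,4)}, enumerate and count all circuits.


A circuit in a graphic matroid = edge set of a simple cycle.
G has 5 vertices and 6 edges.
Enumerating all minimal edge subsets forming cycles...
Total circuits found: 3.

3


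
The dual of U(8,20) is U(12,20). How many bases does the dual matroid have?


The dual of U(r,n) is U(n-r, n) = U(12,20).
Bases of U(12,20) are all (12)-element subsets.
|B(M*)| = (20 choose 12) = 125970.

125970


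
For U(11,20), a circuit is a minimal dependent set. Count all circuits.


In U(11,20), circuits are the (12)-element subsets.
Any set of 12 elements is dependent, and removing any one element gives
an independent set of size 11, so it is a minimal dependent set.
Number of circuits = C(20,12) = 125970.

125970


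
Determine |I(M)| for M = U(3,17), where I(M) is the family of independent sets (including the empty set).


Independent sets of U(3,17) are all subsets of size <= 3.
Count = C(17,0) + C(17,1) + C(17,2) + C(17,3)
     = 1 + 17 + 136 + 680
     = 834.

834


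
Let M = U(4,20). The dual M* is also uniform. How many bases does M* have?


The dual of U(r,n) is U(n-r, n) = U(16,20).
Bases of U(16,20) are all (16)-element subsets.
|B(M*)| = C(20,16) = 4845.

4845


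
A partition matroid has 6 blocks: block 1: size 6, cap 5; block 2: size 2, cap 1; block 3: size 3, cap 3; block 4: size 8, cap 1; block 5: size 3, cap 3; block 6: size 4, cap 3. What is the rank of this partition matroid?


Rank of a partition matroid = sum of min(|Si|, ci) for each block.
= min(6,5) + min(2,1) + min(3,3) + min(8,1) + min(3,3) + min(4,3)
= 5 + 1 + 3 + 1 + 3 + 3
= 16.

16


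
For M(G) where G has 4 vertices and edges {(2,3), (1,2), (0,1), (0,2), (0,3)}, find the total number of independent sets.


An independent set in a graphic matroid is an acyclic edge subset.
G has 4 vertices and 5 edges.
Enumerate all 2^5 = 32 subsets, checking for acyclicity.
Total independent sets = 24.

24


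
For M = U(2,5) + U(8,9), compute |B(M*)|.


(M1+M2)* = M1* + M2*.
M1* = U(3,5), bases: C(5,3) = 10.
M2* = U(1,9), bases: C(9,1) = 9.
|B(M*)| = 10 * 9 = 90.

90


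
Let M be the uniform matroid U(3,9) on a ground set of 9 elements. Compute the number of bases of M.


Bases of U(3,9) are all 3-element subsets of the 9-element ground set.
Number of bases = C(9,3).
C(9,3) = (9 * 8 * 7) / (1 * 2 * 3) = 84.

84


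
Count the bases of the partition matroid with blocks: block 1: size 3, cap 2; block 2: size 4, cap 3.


A basis picks exactly ci elements from block i.
Number of bases = product of C(|Si|, ci).
= C(3,2) * C(4,3)
= 3 * 4
= 12.

12


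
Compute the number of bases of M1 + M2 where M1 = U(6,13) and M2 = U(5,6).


Bases of a direct sum M1 + M2: |B| = |B(M1)| * |B(M2)|.
|B(U(6,13))| = C(13,6) = 1716.
|B(U(5,6))| = C(6,5) = 6.
Total bases = 1716 * 6 = 10296.

10296


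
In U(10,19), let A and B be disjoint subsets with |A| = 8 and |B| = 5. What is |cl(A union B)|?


|A union B| = 8 + 5 = 13 (disjoint).
In U(10,19), cl(S) = S if |S| < 10, else cl(S) = E.
Since 13 >= 10, cl(A union B) = E.
|cl(A union B)| = 19.

19


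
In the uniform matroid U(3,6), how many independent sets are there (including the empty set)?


Independent sets of U(3,6) are all subsets of size <= 3.
Count = (6 choose 0) + (6 choose 1) + (6 choose 2) + (6 choose 3)
     = 1 + 6 + 15 + 20
     = 42.

42


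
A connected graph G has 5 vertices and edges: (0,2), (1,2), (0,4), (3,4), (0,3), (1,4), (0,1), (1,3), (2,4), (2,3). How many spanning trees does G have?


By Kirchhoff's matrix tree theorem, the number of spanning trees equals
the determinant of any cofactor of the Laplacian matrix L.
G has 5 vertices and 10 edges.
Computing the (4 x 4) cofactor determinant gives 125.

125


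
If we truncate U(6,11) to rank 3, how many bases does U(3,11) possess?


Truncating U(6,11) to rank 3 gives U(3,11).
Bases of U(3,11) are all 3-element subsets of 11 elements.
Number of bases = (11 choose 3) = 165.

165


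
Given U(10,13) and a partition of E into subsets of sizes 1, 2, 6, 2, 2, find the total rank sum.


r(Ai) = min(|Ai|, 10) for each part.
Sum = min(1,10) + min(2,10) + min(6,10) + min(2,10) + min(2,10)
    = 1 + 2 + 6 + 2 + 2
    = 13.

13


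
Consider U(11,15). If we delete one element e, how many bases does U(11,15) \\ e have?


Deleting e from U(11,15) gives U(11,14) since n > r.
Bases of U(11,14) = C(14,11) = 364.

364


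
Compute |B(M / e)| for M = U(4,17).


Contracting e from U(4,17) gives U(3,16).
Bases of U(3,16) = C(16,3) = (16 * 15 * 14) / (1 * 2 * 3) = 560.

560


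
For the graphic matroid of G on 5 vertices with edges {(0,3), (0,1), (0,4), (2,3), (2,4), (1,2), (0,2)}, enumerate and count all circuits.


A circuit in a graphic matroid = edge set of a simple cycle.
G has 5 vertices and 7 edges.
Enumerating all minimal edge subsets forming cycles...
Total circuits found: 6.

6


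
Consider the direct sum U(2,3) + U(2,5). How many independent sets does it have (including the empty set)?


For a direct sum, |I(M1+M2)| = |I(M1)| * |I(M2)|.
|I(U(2,3))| = sum C(3,k) for k=0..2 = 7.
|I(U(2,5))| = sum C(5,k) for k=0..2 = 16.
Total = 7 * 16 = 112.

112


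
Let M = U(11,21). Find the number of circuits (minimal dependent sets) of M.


In U(11,21), circuits are the (12)-element subsets.
Any set of 12 elements is dependent, and removing any one element gives
an independent set of size 11, so it is a minimal dependent set.
Number of circuits = (21 choose 12) = 293930.

293930


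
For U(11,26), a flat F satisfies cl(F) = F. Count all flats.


Flats of U(11,26): every subset of size < 11 is a flat, plus E itself.
Count = C(26,0) + C(26,1) + C(26,2) + C(26,3) + C(26,4) + C(26,5) + C(26,6) + C(26,7) + C(26,8) + C(26,9) + C(26,10) + 1
     = 1 + 26 + 325 + 2600 + 14950 + 65780 + 230230 + 657800 + 1562275 + 3124550 + 5311735 + 1
     = 10970273.

10970273


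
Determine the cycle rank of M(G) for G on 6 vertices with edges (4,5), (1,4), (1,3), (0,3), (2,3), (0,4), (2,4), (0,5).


Cycle rank (nullity) = |E| - r(M) = |E| - (|V| - c).
|E| = 8, |V| = 6, c = 1.
Nullity = 8 - (6 - 1) = 8 - 5 = 3.

3


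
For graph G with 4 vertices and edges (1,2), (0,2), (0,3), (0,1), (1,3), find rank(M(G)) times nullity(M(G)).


r(M) = |V| - c = 4 - 1 = 3.
nullity = |E| - r(M) = 5 - 3 = 2.
Product = 3 * 2 = 6.

6


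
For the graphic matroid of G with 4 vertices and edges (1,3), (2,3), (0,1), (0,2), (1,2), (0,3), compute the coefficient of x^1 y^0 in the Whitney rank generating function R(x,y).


R(x,y) = sum over A in 2^E of x^(r(E)-r(A)) * y^(|A|-r(A)).
G has 4 vertices, 6 edges. r(E) = 3.
Enumerate all 2^6 = 64 subsets.
Count subsets with r(E)-r(A)=1 and |A|-r(A)=0: 15.

15


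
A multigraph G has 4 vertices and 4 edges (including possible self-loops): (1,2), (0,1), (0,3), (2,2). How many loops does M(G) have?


In a graphic matroid, a loop is a self-loop edge (u,u) with rank 0.
Examining all 4 edges for self-loops...
Self-loops found: (2,2)
Number of loops = 1.

1


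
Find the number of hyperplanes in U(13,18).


Hyperplanes of U(13,18) are flats of rank 12.
In a uniform matroid, these are exactly the (12)-element subsets.
Count = (18 choose 12) = 18564.

18564


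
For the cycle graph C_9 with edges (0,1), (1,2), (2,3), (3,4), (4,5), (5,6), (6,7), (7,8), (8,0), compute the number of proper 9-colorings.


P(C_9, k) = (k-1)^9 + (-1)^9*(k-1).
P(9) = (8)^9 - 8
= 134217728 - 8 = 134217720.

134217720


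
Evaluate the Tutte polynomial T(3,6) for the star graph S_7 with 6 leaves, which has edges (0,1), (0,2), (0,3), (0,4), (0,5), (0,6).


A star on 7 vertices is a tree with 6 edges.
T(x,y) = x^(6) for any tree.
T(3,6) = 3^6 = 729.

729


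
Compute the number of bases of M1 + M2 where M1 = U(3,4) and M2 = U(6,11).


Bases of a direct sum M1 + M2: |B| = |B(M1)| * |B(M2)|.
|B(U(3,4))| = C(4,3) = 4.
|B(U(6,11))| = C(11,6) = 462.
Total bases = 4 * 462 = 1848.

1848


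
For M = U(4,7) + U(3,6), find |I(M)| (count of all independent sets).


For a direct sum, |I(M1+M2)| = |I(M1)| * |I(M2)|.
|I(U(4,7))| = sum C(7,k) for k=0..4 = 99.
|I(U(3,6))| = sum C(6,k) for k=0..3 = 42.
Total = 99 * 42 = 4158.

4158


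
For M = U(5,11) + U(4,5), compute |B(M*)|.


(M1+M2)* = M1* + M2*.
M1* = U(6,11), bases: C(11,6) = 462.
M2* = U(1,5), bases: C(5,1) = 5.
|B(M*)| = 462 * 5 = 2310.

2310


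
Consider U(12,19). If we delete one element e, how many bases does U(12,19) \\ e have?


Deleting e from U(12,19) gives U(12,18) since n > r.
Bases of U(12,18) = C(18,12) = 18! / (12! * 6!) = 18564.

18564


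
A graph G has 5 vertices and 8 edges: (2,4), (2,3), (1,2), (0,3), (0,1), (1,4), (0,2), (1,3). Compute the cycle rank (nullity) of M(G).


Cycle rank (nullity) = |E| - r(M) = |E| - (|V| - c).
|E| = 8, |V| = 5, c = 1.
Nullity = 8 - (5 - 1) = 8 - 4 = 4.

4


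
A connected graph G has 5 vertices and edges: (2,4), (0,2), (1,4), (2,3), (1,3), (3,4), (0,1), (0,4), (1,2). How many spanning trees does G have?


By Kirchhoff's matrix tree theorem, the number of spanning trees equals
the determinant of any cofactor of the Laplacian matrix L.
G has 5 vertices and 9 edges.
Computing the (4 x 4) cofactor determinant gives 75.

75


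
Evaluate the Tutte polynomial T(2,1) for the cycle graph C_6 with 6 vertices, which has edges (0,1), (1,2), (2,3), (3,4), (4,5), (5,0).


T(C_6; x,y) = x + x^2 + ... + x^(5) + y.
T(2,1) = 2^1 + 2^2 + 2^3 + 2^4 + 2^5 + 1
= 2 + 4 + 8 + 16 + 32 + 1
= 63.

63


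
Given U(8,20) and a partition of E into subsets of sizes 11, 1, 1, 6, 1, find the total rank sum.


r(Ai) = min(|Ai|, 8) for each part.
Sum = min(11,8) + min(1,8) + min(1,8) + min(6,8) + min(1,8)
    = 8 + 1 + 1 + 6 + 1
    = 17.

17


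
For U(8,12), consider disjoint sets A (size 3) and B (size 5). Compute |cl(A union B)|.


|A union B| = 3 + 5 = 8 (disjoint).
In U(8,12), cl(S) = S if |S| < 8, else cl(S) = E.
Since 8 >= 8, cl(A union B) = E.
|cl(A union B)| = 12.

12


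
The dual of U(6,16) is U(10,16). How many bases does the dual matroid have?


The dual of U(r,n) is U(n-r, n) = U(10,16).
Bases of U(10,16) are all (10)-element subsets.
|B(M*)| = C(16,10) = 16! / (10! * 6!) = 8008.

8008


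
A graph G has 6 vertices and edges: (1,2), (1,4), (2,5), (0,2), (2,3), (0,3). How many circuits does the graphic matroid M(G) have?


A circuit in a graphic matroid = edge set of a simple cycle.
G has 6 vertices and 6 edges.
Enumerating all minimal edge subsets forming cycles...
Total circuits found: 1.

1


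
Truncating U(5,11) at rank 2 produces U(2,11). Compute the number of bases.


Truncating U(5,11) to rank 2 gives U(2,11).
Bases of U(2,11) are all 2-element subsets of 11 elements.
Number of bases = (11 choose 2) = 55.

55


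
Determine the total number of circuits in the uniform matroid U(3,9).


In U(3,9), circuits are the (4)-element subsets.
Any set of 4 elements is dependent, and removing any one element gives
an independent set of size 3, so it is a minimal dependent set.
Number of circuits = C(9,4) = (9 * 8 * 7 * 6) / (1 * 2 * 3 * 4) = 126.

126


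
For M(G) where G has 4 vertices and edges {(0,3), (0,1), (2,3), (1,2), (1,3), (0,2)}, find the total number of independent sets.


An independent set in a graphic matroid is an acyclic edge subset.
G has 4 vertices and 6 edges.
Enumerate all 2^6 = 64 subsets, checking for acyclicity.
Total independent sets = 38.

38


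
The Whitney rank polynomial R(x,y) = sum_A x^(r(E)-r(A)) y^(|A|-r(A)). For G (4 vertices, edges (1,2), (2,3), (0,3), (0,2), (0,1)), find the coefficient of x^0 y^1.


R(x,y) = sum over A in 2^E of x^(r(E)-r(A)) * y^(|A|-r(A)).
G has 4 vertices, 5 edges. r(E) = 3.
Enumerate all 2^5 = 32 subsets.
Count subsets with r(E)-r(A)=0 and |A|-r(A)=1: 5.

5


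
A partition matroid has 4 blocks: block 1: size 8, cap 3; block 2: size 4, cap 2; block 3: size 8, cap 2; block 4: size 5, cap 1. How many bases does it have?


A basis picks exactly ci elements from block i.
Number of bases = product of C(|Si|, ci).
= C(8,3) * C(4,2) * C(8,2) * C(5,1)
= 56 * 6 * 28 * 5
= 47040.

47040


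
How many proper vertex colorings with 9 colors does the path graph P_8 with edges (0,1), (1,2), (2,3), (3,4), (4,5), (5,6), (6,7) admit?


P(P_8, k) = k * (k-1)^(7).
P(9) = 9 * 8^7 = 9 * 2097152 = 18874368.

18874368


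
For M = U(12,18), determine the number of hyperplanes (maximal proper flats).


Hyperplanes of U(12,18) are flats of rank 11.
In a uniform matroid, these are exactly the (11)-element subsets.
Count = C(18,11) = 18! / (11! * 7!) = 31824.

31824


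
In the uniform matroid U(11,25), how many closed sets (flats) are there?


Flats of U(11,25): every subset of size < 11 is a flat, plus E itself.
Count = (25 choose 0) + (25 choose 1) + (25 choose 2) + (25 choose 3) + (25 choose 4) + (25 choose 5) + (25 choose 6) + (25 choose 7) + (25 choose 8) + (25 choose 9) + (25 choose 10) + 1
     = 1 + 25 + 300 + 2300 + 12650 + 53130 + 177100 + 480700 + 1081575 + 2042975 + 3268760 + 1
     = 7119517.

7119517


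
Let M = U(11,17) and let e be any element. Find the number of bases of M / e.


Contracting e from U(11,17) gives U(10,16).
Bases of U(10,16) = C(16,10) = 16! / (10! * 6!) = 8008.

8008


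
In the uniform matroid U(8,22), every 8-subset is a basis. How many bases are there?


Bases of U(8,22) are all 8-element subsets of the 22-element ground set.
Number of bases = C(22,8).
C(22,8) = 22! / (8! * 14!) = 319770.

319770


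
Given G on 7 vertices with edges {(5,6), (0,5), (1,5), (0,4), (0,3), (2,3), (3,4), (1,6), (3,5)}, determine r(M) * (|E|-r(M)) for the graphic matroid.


r(M) = |V| - c = 7 - 1 = 6.
nullity = |E| - r(M) = 9 - 6 = 3.
Product = 6 * 3 = 18.

18


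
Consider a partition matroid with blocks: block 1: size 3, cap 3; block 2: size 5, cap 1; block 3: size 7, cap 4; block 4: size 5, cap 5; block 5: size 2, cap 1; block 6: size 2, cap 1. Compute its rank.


Rank of a partition matroid = sum of min(|Si|, ci) for each block.
= min(3,3) + min(5,1) + min(7,4) + min(5,5) + min(2,1) + min(2,1)
= 3 + 1 + 4 + 5 + 1 + 1
= 15.

15


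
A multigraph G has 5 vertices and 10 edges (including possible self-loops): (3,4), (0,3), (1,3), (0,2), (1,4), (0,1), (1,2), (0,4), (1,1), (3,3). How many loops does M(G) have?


In a graphic matroid, a loop is a self-loop edge (u,u) with rank 0.
Examining all 10 edges for self-loops...
Self-loops found: (1,1), (3,3)
Number of loops = 2.

2


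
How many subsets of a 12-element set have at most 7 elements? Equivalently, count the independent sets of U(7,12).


Independent sets of U(7,12) are all subsets of size <= 7.
Count = C(12,0) + C(12,1) + C(12,2) + C(12,3) + C(12,4) + C(12,5) + C(12,6) + C(12,7)
     = 1 + 12 + 66 + 220 + 495 + 792 + 924 + 792
     = 3302.

3302


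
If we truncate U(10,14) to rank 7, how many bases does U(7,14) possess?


Truncating U(10,14) to rank 7 gives U(7,14).
Bases of U(7,14) are all 7-element subsets of 14 elements.
Number of bases = (14 choose 7) = 3432.

3432


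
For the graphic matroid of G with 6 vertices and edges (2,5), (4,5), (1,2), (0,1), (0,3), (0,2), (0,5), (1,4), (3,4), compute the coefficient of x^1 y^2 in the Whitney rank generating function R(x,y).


R(x,y) = sum over A in 2^E of x^(r(E)-r(A)) * y^(|A|-r(A)).
G has 6 vertices, 9 edges. r(E) = 5.
Enumerate all 2^9 = 512 subsets.
Count subsets with r(E)-r(A)=1 and |A|-r(A)=2: 12.

12


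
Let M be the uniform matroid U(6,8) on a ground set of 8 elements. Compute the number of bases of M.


Bases of U(6,8) are all 6-element subsets of the 8-element ground set.
Number of bases = C(8,6).
C(8,6) = 8! / (6! * 2!) = 28.

28


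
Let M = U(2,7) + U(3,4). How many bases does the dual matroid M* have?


(M1+M2)* = M1* + M2*.
M1* = U(5,7), bases: C(7,5) = 21.
M2* = U(1,4), bases: C(4,1) = 4.
|B(M*)| = 21 * 4 = 84.

84


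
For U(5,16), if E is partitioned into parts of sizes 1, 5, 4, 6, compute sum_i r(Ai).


r(Ai) = min(|Ai|, 5) for each part.
Sum = min(1,5) + min(5,5) + min(4,5) + min(6,5)
    = 1 + 5 + 4 + 5
    = 15.

15


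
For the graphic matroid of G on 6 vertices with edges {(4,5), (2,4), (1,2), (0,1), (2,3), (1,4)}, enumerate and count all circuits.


A circuit in a graphic matroid = edge set of a simple cycle.
G has 6 vertices and 6 edges.
Enumerating all minimal edge subsets forming cycles...
Total circuits found: 1.

1


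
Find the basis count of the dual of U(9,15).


The dual of U(r,n) is U(n-r, n) = U(6,15).
Bases of U(6,15) are all (6)-element subsets.
|B(M*)| = C(15,6) = 5005.

5005


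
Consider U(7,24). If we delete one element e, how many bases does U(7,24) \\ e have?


Deleting e from U(7,24) gives U(7,23) since n > r.
Bases of U(7,23) = (23 choose 7) = 245157.

245157


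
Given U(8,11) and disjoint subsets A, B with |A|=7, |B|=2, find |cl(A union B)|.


|A union B| = 7 + 2 = 9 (disjoint).
In U(8,11), cl(S) = S if |S| < 8, else cl(S) = E.
Since 9 >= 8, cl(A union B) = E.
|cl(A union B)| = 11.

11


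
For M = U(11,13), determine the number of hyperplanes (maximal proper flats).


Hyperplanes of U(11,13) are flats of rank 10.
In a uniform matroid, these are exactly the (10)-element subsets.
Count = C(13,10) = 286.

286


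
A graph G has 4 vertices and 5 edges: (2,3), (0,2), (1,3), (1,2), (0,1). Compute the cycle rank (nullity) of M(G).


Cycle rank (nullity) = |E| - r(M) = |E| - (|V| - c).
|E| = 5, |V| = 4, c = 1.
Nullity = 5 - (4 - 1) = 5 - 3 = 2.

2


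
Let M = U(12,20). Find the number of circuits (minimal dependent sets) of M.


In U(12,20), circuits are the (13)-element subsets.
Any set of 13 elements is dependent, and removing any one element gives
an independent set of size 12, so it is a minimal dependent set.
Number of circuits = C(20,13) = 77520.

77520


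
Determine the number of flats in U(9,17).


Flats of U(9,17): every subset of size < 9 is a flat, plus E itself.
Count = (17 choose 0) + (17 choose 1) + (17 choose 2) + (17 choose 3) + (17 choose 4) + (17 choose 5) + (17 choose 6) + (17 choose 7) + (17 choose 8) + 1
     = 1 + 17 + 136 + 680 + 2380 + 6188 + 12376 + 19448 + 24310 + 1
     = 65537.

65537


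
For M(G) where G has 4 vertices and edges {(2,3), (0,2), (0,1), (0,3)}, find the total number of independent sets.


An independent set in a graphic matroid is an acyclic edge subset.
G has 4 vertices and 4 edges.
Enumerate all 2^4 = 16 subsets, checking for acyclicity.
Total independent sets = 14.

14


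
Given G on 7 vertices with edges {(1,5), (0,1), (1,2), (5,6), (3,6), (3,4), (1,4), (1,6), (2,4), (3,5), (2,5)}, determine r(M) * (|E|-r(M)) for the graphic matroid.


r(M) = |V| - c = 7 - 1 = 6.
nullity = |E| - r(M) = 11 - 6 = 5.
Product = 6 * 5 = 30.

30


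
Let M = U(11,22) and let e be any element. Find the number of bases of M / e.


Contracting e from U(11,22) gives U(10,21).
Bases of U(10,21) = (21 choose 10) = 352716.

352716


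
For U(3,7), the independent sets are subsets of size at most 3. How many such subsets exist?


Independent sets of U(3,7) are all subsets of size <= 3.
Count = (7 choose 0) + (7 choose 1) + (7 choose 2) + (7 choose 3)
     = 1 + 7 + 21 + 35
     = 64.

64


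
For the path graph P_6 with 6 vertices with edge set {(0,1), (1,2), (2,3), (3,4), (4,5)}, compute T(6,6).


A path on 6 vertices is a tree with 5 edges.
T(x,y) = x^(5) for any tree.
T(6,6) = 6^5 = 7776.

7776


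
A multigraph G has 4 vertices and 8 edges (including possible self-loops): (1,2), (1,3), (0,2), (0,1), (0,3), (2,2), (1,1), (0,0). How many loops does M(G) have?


In a graphic matroid, a loop is a self-loop edge (u,u) with rank 0.
Examining all 8 edges for self-loops...
Self-loops found: (2,2), (1,1), (0,0)
Number of loops = 3.

3


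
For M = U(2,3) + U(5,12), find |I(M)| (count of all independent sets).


For a direct sum, |I(M1+M2)| = |I(M1)| * |I(M2)|.
|I(U(2,3))| = sum C(3,k) for k=0..2 = 7.
|I(U(5,12))| = sum C(12,k) for k=0..5 = 1586.
Total = 7 * 1586 = 11102.

11102


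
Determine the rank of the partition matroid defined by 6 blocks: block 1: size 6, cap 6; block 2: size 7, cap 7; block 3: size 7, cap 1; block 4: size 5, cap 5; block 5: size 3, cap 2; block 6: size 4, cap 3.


Rank of a partition matroid = sum of min(|Si|, ci) for each block.
= min(6,6) + min(7,7) + min(7,1) + min(5,5) + min(3,2) + min(4,3)
= 6 + 7 + 1 + 5 + 2 + 3
= 24.

24


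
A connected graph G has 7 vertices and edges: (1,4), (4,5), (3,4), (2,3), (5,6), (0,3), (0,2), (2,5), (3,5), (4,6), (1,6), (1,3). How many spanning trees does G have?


By Kirchhoff's matrix tree theorem, the number of spanning trees equals
the determinant of any cofactor of the Laplacian matrix L.
G has 7 vertices and 12 edges.
Computing the (6 x 6) cofactor determinant gives 297.

297


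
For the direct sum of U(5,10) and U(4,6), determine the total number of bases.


Bases of a direct sum M1 + M2: |B| = |B(M1)| * |B(M2)|.
|B(U(5,10))| = C(10,5) = 252.
|B(U(4,6))| = C(6,4) = 15.
Total bases = 252 * 15 = 3780.

3780


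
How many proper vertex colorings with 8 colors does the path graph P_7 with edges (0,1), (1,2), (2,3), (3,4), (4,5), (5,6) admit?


P(P_7, k) = k * (k-1)^(6).
P(8) = 8 * 7^6 = 8 * 117649 = 941192.

941192


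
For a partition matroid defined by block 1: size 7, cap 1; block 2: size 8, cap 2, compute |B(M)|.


A basis picks exactly ci elements from block i.
Number of bases = product of C(|Si|, ci).
= C(7,1) * C(8,2)
= 7 * 28
= 196.

196


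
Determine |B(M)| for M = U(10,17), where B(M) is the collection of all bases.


Bases of U(10,17) are all 10-element subsets of the 17-element ground set.
Number of bases = C(17,10).
(17 choose 10) = 19448.

19448


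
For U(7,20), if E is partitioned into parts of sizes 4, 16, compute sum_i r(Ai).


r(Ai) = min(|Ai|, 7) for each part.
Sum = min(4,7) + min(16,7)
    = 4 + 7
    = 11.

11


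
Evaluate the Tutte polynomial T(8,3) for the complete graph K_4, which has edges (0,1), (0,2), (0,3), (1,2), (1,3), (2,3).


T(K_4; x,y) = x^3 + 3x^2 + 4xy + 2x + y^3 + 3y^2 + 2y.
Substituting x=8, y=3:
= 512 + 192 + 96 + 16 + 27 + 27 + 6
= 876.

876


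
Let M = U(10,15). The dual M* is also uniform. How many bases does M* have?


The dual of U(r,n) is U(n-r, n) = U(5,15).
Bases of U(5,15) are all (5)-element subsets.
|B(M*)| = C(15,5) = 3003.

3003


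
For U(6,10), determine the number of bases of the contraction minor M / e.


Contracting e from U(6,10) gives U(5,9).
Bases of U(5,9) = (9 choose 5) = 126.

126


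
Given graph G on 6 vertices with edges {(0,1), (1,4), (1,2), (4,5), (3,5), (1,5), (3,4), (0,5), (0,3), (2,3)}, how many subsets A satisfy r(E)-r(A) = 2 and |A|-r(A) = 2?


R(x,y) = sum over A in 2^E of x^(r(E)-r(A)) * y^(|A|-r(A)).
G has 6 vertices, 10 edges. r(E) = 5.
Enumerate all 2^10 = 1024 subsets.
Count subsets with r(E)-r(A)=2 and |A|-r(A)=2: 4.

4


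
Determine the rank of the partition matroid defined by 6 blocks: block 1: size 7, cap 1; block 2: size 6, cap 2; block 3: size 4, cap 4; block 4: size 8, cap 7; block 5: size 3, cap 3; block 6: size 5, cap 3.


Rank of a partition matroid = sum of min(|Si|, ci) for each block.
= min(7,1) + min(6,2) + min(4,4) + min(8,7) + min(3,3) + min(5,3)
= 1 + 2 + 4 + 7 + 3 + 3
= 20.

20


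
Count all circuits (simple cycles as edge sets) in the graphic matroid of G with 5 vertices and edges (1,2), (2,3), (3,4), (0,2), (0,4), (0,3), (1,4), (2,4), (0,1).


A circuit in a graphic matroid = edge set of a simple cycle.
G has 5 vertices and 9 edges.
Enumerating all minimal edge subsets forming cycles...
Total circuits found: 22.

22


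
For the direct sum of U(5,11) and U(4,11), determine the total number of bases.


Bases of a direct sum M1 + M2: |B| = |B(M1)| * |B(M2)|.
|B(U(5,11))| = C(11,5) = 462.
|B(U(4,11))| = C(11,4) = 330.
Total bases = 462 * 330 = 152460.

152460


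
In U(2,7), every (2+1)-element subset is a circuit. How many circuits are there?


In U(2,7), circuits are the (3)-element subsets.
Any set of 3 elements is dependent, and removing any one element gives
an independent set of size 2, so it is a minimal dependent set.
Number of circuits = C(7,3) = 7! / (3! * 4!) = 35.

35


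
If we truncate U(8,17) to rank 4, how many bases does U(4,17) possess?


Truncating U(8,17) to rank 4 gives U(4,17).
Bases of U(4,17) are all 4-element subsets of 17 elements.
Number of bases = (17 choose 4) = 2380.

2380


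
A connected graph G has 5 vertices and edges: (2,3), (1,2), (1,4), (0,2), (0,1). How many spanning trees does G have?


By Kirchhoff's matrix tree theorem, the number of spanning trees equals
the determinant of any cofactor of the Laplacian matrix L.
G has 5 vertices and 5 edges.
Computing the (4 x 4) cofactor determinant gives 3.

3


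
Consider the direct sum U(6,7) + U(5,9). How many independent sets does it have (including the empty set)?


For a direct sum, |I(M1+M2)| = |I(M1)| * |I(M2)|.
|I(U(6,7))| = sum C(7,k) for k=0..6 = 127.
|I(U(5,9))| = sum C(9,k) for k=0..5 = 382.
Total = 127 * 382 = 48514.

48514


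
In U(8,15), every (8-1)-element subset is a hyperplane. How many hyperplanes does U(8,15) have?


Hyperplanes of U(8,15) are flats of rank 7.
In a uniform matroid, these are exactly the (7)-element subsets.
Count = C(15,7) = 6435.

6435


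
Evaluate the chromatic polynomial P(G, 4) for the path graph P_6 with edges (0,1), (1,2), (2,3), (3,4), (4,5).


P(P_6, k) = k * (k-1)^(5).
P(4) = 4 * 3^5 = 4 * 243 = 972.

972


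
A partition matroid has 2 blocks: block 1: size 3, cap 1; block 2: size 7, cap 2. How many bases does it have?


A basis picks exactly ci elements from block i.
Number of bases = product of C(|Si|, ci).
= C(3,1) * C(7,2)
= 3 * 21
= 63.

63


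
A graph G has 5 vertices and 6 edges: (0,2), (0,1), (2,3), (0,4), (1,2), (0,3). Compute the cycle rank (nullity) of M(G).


Cycle rank (nullity) = |E| - r(M) = |E| - (|V| - c).
|E| = 6, |V| = 5, c = 1.
Nullity = 6 - (5 - 1) = 6 - 4 = 2.

2


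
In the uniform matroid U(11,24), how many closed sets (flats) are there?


Flats of U(11,24): every subset of size < 11 is a flat, plus E itself.
Count = (24 choose 0) + (24 choose 1) + (24 choose 2) + (24 choose 3) + (24 choose 4) + (24 choose 5) + (24 choose 6) + (24 choose 7) + (24 choose 8) + (24 choose 9) + (24 choose 10) + 1
     = 1 + 24 + 276 + 2024 + 10626 + 42504 + 134596 + 346104 + 735471 + 1307504 + 1961256 + 1
     = 4540387.

4540387


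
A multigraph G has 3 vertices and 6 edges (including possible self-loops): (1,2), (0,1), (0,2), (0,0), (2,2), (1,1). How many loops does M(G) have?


In a graphic matroid, a loop is a self-loop edge (u,u) with rank 0.
Examining all 6 edges for self-loops...
Self-loops found: (0,0), (2,2), (1,1)
Number of loops = 3.

3


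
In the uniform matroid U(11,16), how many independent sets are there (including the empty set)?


Independent sets of U(11,16) are all subsets of size <= 11.
Count = (16 choose 0) + (16 choose 1) + (16 choose 2) + (16 choose 3) + (16 choose 4) + (16 choose 5) + (16 choose 6) + (16 choose 7) + (16 choose 8) + (16 choose 9) + (16 choose 10) + (16 choose 11)
     = 1 + 16 + 120 + 560 + 1820 + 4368 + 8008 + 11440 + 12870 + 11440 + 8008 + 4368
     = 63019.

63019


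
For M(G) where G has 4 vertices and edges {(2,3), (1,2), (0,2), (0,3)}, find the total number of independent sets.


An independent set in a graphic matroid is an acyclic edge subset.
G has 4 vertices and 4 edges.
Enumerate all 2^4 = 16 subsets, checking for acyclicity.
Total independent sets = 14.

14


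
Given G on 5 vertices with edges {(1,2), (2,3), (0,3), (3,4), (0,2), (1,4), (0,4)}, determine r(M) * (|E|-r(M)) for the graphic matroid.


r(M) = |V| - c = 5 - 1 = 4.
nullity = |E| - r(M) = 7 - 4 = 3.
Product = 4 * 3 = 12.

12


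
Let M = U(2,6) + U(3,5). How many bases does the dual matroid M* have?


(M1+M2)* = M1* + M2*.
M1* = U(4,6), bases: C(6,4) = 15.
M2* = U(2,5), bases: C(5,2) = 10.
|B(M*)| = 15 * 10 = 150.

150


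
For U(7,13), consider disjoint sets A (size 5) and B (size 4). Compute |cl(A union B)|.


|A union B| = 5 + 4 = 9 (disjoint).
In U(7,13), cl(S) = S if |S| < 7, else cl(S) = E.
Since 9 >= 7, cl(A union B) = E.
|cl(A union B)| = 13.

13


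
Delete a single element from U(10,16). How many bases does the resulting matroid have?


Deleting e from U(10,16) gives U(10,15) since n > r.
Bases of U(10,15) = C(15,10) = 15! / (10! * 5!) = 3003.

3003


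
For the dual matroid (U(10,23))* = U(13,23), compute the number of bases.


The dual of U(r,n) is U(n-r, n) = U(13,23).
Bases of U(13,23) are all (13)-element subsets.
|B(M*)| = (23 choose 13) = 1144066.

1144066


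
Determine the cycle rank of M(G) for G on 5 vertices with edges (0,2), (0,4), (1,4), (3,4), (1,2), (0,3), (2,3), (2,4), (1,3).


Cycle rank (nullity) = |E| - r(M) = |E| - (|V| - c).
|E| = 9, |V| = 5, c = 1.
Nullity = 9 - (5 - 1) = 9 - 4 = 5.

5


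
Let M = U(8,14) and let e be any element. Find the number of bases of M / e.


Contracting e from U(8,14) gives U(7,13).
Bases of U(7,13) = (13 choose 7) = 1716.

1716


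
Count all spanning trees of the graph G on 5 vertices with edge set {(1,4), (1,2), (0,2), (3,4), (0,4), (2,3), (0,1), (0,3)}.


By Kirchhoff's matrix tree theorem, the number of spanning trees equals
the determinant of any cofactor of the Laplacian matrix L.
G has 5 vertices and 8 edges.
Computing the (4 x 4) cofactor determinant gives 45.

45


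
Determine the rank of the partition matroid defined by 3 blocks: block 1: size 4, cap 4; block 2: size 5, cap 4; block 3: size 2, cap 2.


Rank of a partition matroid = sum of min(|Si|, ci) for each block.
= min(4,4) + min(5,4) + min(2,2)
= 4 + 4 + 2
= 10.

10


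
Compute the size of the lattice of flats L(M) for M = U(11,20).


Flats of U(11,20): every subset of size < 11 is a flat, plus E itself.
Count = C(20,0) + C(20,1) + C(20,2) + C(20,3) + C(20,4) + C(20,5) + C(20,6) + C(20,7) + C(20,8) + C(20,9) + C(20,10) + 1
     = 1 + 20 + 190 + 1140 + 4845 + 15504 + 38760 + 77520 + 125970 + 167960 + 184756 + 1
     = 616667.

616667


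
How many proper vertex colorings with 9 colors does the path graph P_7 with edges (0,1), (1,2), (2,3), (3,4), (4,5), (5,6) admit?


P(P_7, k) = k * (k-1)^(6).
P(9) = 9 * 8^6 = 9 * 262144 = 2359296.

2359296


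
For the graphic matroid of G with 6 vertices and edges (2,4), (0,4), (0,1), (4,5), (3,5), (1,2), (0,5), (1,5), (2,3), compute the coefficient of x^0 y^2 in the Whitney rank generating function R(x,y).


R(x,y) = sum over A in 2^E of x^(r(E)-r(A)) * y^(|A|-r(A)).
G has 6 vertices, 9 edges. r(E) = 5.
Enumerate all 2^9 = 512 subsets.
Count subsets with r(E)-r(A)=0 and |A|-r(A)=2: 35.

35
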